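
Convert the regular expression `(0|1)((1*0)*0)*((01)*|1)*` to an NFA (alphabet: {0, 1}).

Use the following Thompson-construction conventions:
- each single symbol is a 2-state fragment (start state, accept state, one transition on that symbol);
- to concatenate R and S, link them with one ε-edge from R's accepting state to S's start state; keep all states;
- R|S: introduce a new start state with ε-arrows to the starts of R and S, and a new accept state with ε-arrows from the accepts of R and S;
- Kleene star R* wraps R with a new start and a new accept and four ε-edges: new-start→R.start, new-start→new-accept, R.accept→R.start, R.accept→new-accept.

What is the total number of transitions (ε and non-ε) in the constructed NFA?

41

Per subexpression:
Each of the 8 symbol leaves contributes 1 transition (1 symbol, 0 ε).
  0|1 = 6 transitions (2 symbol, 4 ε)
  1* = 5 transitions (1 symbol, 4 ε)
  1*0 = 7 transitions (2 symbol, 5 ε)
  (1*0)* = 11 transitions (2 symbol, 9 ε)
  (1*0)*0 = 13 transitions (3 symbol, 10 ε)
  ((1*0)*0)* = 17 transitions (3 symbol, 14 ε)
  01 = 3 transitions (2 symbol, 1 ε)
  (01)* = 7 transitions (2 symbol, 5 ε)
  (01)*|1 = 12 transitions (3 symbol, 9 ε)
  ((01)*|1)* = 16 transitions (3 symbol, 13 ε)
  (0|1)((1*0)*0)*((01)*|1)* = 41 transitions (8 symbol, 33 ε)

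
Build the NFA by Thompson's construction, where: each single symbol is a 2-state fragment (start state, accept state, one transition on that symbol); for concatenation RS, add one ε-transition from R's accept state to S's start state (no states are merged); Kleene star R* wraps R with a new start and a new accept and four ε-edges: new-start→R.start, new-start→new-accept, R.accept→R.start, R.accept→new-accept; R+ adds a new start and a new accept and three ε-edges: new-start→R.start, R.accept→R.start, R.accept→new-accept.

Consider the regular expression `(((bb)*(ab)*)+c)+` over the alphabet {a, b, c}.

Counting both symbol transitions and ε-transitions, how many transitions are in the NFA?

Per subexpression:
Each of the 5 symbol leaves contributes 1 transition (1 symbol, 0 ε).
  bb = 3 transitions (2 symbol, 1 ε)
  (bb)* = 7 transitions (2 symbol, 5 ε)
  ab = 3 transitions (2 symbol, 1 ε)
  (ab)* = 7 transitions (2 symbol, 5 ε)
  (bb)*(ab)* = 15 transitions (4 symbol, 11 ε)
  ((bb)*(ab)*)+ = 18 transitions (4 symbol, 14 ε)
  ((bb)*(ab)*)+c = 20 transitions (5 symbol, 15 ε)
  (((bb)*(ab)*)+c)+ = 23 transitions (5 symbol, 18 ε)

23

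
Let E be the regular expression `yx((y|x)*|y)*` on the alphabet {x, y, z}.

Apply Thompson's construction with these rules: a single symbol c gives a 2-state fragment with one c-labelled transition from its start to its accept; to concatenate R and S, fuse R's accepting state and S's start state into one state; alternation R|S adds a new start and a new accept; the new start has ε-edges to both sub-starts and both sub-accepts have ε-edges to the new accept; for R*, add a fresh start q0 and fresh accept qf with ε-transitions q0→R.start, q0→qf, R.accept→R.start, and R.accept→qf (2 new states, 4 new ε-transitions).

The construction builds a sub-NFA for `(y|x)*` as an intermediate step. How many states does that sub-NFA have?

8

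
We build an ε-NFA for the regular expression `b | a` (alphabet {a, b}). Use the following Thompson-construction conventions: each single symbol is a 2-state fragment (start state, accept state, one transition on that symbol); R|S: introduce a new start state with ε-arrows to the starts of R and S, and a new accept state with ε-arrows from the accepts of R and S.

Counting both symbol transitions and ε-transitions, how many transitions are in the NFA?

Per subexpression:
Each of the 2 symbol leaves contributes 1 transition (1 symbol, 0 ε).
  b | a = 6 transitions (2 symbol, 4 ε)

6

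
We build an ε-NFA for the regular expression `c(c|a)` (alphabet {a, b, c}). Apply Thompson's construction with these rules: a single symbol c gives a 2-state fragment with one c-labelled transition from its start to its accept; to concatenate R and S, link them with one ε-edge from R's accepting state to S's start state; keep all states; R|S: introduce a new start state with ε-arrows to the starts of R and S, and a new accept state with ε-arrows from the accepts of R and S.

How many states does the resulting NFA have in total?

Per subexpression:
Each of the 3 symbol leaves contributes a 2-state fragment.
  c|a — 6 states
  c(c|a) — 8 states

8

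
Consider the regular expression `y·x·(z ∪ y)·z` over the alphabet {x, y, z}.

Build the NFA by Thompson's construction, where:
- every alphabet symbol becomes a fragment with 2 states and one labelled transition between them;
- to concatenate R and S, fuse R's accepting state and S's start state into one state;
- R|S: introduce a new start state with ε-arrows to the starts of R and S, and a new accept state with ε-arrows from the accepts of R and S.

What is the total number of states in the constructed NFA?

By structural recursion:
Each of the 5 symbol leaves contributes a 2-state fragment.
  z ∪ y — 6 states
  y·x·(z ∪ y)·z — 9 states

9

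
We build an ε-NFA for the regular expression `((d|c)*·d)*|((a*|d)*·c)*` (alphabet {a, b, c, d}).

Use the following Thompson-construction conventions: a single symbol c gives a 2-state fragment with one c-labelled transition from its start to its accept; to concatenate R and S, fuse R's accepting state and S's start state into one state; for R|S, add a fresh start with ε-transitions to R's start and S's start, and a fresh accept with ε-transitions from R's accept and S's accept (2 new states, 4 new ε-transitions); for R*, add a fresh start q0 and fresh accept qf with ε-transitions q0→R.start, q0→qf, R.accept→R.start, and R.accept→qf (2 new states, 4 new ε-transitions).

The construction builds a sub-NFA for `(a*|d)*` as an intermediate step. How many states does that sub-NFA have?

Fragment for `(a*|d)*`:
Each of the 2 symbol leaves contributes a 2-state fragment.
  a* → 4 states
  a*|d → 8 states
  (a*|d)* → 10 states

10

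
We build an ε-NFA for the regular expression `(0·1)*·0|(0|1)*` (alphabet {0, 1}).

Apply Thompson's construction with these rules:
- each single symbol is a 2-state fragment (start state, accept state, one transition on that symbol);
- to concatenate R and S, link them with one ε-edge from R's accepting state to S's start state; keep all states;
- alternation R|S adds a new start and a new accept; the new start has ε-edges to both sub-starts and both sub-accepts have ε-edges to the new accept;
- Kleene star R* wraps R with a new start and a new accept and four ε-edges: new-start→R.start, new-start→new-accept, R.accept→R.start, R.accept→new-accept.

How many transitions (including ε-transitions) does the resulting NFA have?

23

Per subexpression:
Each of the 5 symbol leaves contributes 1 transition (1 symbol, 0 ε).
  0·1 → 3 transitions (2 symbol, 1 ε)
  (0·1)* → 7 transitions (2 symbol, 5 ε)
  (0·1)*·0 → 9 transitions (3 symbol, 6 ε)
  0|1 → 6 transitions (2 symbol, 4 ε)
  (0|1)* → 10 transitions (2 symbol, 8 ε)
  (0·1)*·0|(0|1)* → 23 transitions (5 symbol, 18 ε)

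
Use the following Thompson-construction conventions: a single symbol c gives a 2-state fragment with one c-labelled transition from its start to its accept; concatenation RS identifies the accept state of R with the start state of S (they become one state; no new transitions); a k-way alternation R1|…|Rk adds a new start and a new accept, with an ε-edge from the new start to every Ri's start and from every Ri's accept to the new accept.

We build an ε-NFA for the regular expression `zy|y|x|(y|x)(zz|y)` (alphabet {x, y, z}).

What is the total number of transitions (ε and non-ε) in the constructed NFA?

25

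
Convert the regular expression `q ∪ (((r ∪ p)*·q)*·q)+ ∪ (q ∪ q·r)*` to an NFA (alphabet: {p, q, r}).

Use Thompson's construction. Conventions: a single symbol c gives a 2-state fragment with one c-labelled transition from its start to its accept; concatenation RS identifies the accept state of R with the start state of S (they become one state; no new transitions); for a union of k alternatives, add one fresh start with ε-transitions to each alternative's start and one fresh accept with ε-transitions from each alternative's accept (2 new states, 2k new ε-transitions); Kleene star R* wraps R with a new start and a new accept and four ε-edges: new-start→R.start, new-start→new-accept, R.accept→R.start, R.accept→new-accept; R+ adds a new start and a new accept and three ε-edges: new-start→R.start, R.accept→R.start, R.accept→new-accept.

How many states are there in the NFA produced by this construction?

27

Recursing over subexpressions:
Each of the 8 symbol leaves contributes a 2-state fragment.
  r ∪ p = 6 states
  (r ∪ p)* = 8 states
  (r ∪ p)*·q = 9 states
  ((r ∪ p)*·q)* = 11 states
  ((r ∪ p)*·q)*·q = 12 states
  (((r ∪ p)*·q)*·q)+ = 14 states
  q·r = 3 states
  q ∪ q·r = 7 states
  (q ∪ q·r)* = 9 states
  q ∪ (((r ∪ p)*·q)*·q)+ ∪ (q ∪ q·r)* = 27 states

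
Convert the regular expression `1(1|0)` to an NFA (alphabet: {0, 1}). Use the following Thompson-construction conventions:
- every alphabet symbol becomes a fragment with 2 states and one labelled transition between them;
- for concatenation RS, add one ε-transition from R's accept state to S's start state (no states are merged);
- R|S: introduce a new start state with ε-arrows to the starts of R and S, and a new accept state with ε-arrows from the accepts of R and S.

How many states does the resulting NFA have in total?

8

Building bottom-up:
Each of the 3 symbol leaves contributes a 2-state fragment.
  1|0 → 6 states
  1(1|0) → 8 states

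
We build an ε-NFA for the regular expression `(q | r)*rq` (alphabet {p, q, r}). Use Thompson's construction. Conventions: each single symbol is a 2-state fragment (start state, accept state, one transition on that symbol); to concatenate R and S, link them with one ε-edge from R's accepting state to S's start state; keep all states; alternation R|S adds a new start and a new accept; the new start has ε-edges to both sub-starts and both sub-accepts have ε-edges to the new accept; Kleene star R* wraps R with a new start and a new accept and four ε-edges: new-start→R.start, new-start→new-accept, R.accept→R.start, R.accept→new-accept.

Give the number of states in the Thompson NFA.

12

Per subexpression:
Each of the 4 symbol leaves contributes a 2-state fragment.
  q | r → 6 states
  (q | r)* → 8 states
  (q | r)*rq → 12 states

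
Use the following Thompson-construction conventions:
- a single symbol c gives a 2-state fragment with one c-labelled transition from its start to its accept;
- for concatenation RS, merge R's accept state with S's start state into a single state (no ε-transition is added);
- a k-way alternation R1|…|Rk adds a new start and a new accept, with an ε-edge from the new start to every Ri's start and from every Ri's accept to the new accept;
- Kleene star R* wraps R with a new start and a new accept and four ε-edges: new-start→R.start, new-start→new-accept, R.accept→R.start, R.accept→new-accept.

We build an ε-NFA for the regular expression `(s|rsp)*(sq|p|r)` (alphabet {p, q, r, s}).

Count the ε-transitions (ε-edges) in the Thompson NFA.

14

Per subexpression:
Each of the 8 symbol leaves contributes 0 ε-transitions.
  rsp = 0 ε-transitions
  s|rsp = 4 ε-transitions
  (s|rsp)* = 8 ε-transitions
  sq = 0 ε-transitions
  sq|p|r = 6 ε-transitions
  (s|rsp)*(sq|p|r) = 14 ε-transitions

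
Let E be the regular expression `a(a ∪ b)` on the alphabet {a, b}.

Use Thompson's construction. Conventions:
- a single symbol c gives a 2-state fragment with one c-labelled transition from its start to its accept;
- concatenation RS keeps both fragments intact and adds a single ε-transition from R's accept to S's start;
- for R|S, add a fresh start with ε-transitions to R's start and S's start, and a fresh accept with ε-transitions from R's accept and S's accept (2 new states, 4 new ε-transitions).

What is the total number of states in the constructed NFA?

Building bottom-up:
Each of the 3 symbol leaves contributes a 2-state fragment.
  a ∪ b = 6 states
  a(a ∪ b) = 8 states

8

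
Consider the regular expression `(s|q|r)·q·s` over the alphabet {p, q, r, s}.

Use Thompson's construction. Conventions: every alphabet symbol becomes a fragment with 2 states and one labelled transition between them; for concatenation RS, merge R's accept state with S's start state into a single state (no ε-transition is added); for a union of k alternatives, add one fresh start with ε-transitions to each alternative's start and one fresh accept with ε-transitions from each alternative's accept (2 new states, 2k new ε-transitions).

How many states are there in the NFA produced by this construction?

10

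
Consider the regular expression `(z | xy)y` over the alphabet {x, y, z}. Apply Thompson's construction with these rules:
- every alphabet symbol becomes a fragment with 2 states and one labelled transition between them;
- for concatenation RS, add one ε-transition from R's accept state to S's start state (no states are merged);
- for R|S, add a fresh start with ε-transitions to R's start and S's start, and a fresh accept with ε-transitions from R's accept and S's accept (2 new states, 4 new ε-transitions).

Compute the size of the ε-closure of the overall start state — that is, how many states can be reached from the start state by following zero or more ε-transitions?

Let C(F) = |ε-closure(F.start)| within fragment F, and note whether F accepts ε. Symbol fragments have C = 1 and do not accept ε. Then:
  xy → |closure| equals the left operand's closure size = 1 (its accept is not ε-reachable, so the closure stops there)
  z | xy → |closure| = 1 + 1 + 1 = 3 (the new accept is not ε-reachable since no branch accepts ε)
  (z | xy)y → same as the first factor's closure: |closure| = 3

3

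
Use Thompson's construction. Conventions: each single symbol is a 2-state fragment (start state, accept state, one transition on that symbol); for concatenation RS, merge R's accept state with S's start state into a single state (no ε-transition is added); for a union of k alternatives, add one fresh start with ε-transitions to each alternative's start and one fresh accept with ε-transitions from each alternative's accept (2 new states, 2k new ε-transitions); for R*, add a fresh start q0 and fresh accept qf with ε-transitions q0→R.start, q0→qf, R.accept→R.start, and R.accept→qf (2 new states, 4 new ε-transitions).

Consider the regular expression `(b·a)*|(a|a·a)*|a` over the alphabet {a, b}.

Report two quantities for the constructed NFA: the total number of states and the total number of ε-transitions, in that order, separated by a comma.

18, 18

By structural recursion:
Each of the 6 symbol leaves contributes 2 states and 0 ε-transitions.
  b·a : 3 states, 0 ε-transitions
  (b·a)* : 5 states, 4 ε-transitions
  a·a : 3 states, 0 ε-transitions
  a|a·a : 7 states, 4 ε-transitions
  (a|a·a)* : 9 states, 8 ε-transitions
  (b·a)*|(a|a·a)*|a : 18 states, 18 ε-transitions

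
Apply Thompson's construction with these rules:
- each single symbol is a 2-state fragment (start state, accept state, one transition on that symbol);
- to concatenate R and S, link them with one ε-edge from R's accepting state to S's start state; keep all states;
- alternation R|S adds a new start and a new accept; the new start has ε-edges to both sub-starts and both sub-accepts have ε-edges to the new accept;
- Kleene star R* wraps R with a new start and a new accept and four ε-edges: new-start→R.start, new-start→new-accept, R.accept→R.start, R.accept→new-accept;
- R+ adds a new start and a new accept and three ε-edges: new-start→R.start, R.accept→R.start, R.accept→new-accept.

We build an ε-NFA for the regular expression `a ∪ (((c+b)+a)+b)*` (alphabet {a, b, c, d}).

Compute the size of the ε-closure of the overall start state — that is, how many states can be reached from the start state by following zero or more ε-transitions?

Work bottom-up. For each fragment F, track |ε-closure(F.start)| and whether F's accept lies in that closure (i.e. whether F accepts ε). A single-symbol fragment has closure size 1 and does not accept ε.
  c+ → C = 1 + 1 = 2 (the body doesn't accept ε, so the new accept is not reached)
  c+b → same as the first factor's closure: C = 2
  (c+b)+ → C = 1 + 2 = 3 (the body doesn't accept ε, so the new accept is not reached)
  (c+b)+a → same as the first factor's closure: C = 3
  ((c+b)+a)+ → C = 1 + 3 = 4 (the body doesn't accept ε, so the new accept is not reached)
  ((c+b)+a)+b → same as the first factor's closure: C = 4
  (((c+b)+a)+b)* → new start has ε-edges to the inner start and to the new accept, so C = 2 + 4 = 6
  a ∪ (((c+b)+a)+b)* → new start ε-reaches every alternative's start; at least one alternative accepts ε, so the union's new accept is reached too: C = 1 + 1 + 6 + 1 = 9

9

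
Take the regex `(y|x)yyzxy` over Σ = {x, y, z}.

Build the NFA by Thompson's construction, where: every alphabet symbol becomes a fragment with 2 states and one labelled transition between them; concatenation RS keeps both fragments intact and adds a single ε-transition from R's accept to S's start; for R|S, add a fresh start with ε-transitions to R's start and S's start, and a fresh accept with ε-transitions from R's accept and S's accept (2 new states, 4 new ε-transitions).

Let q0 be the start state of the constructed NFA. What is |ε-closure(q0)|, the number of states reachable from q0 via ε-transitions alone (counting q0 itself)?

Compute the ε-closure size of each fragment's start state recursively; a symbol fragment's start has no outgoing ε-edge, so its closure is just itself (size 1).
  y|x — new start ε-reaches every alternative's start; none of them accept ε, so the new accept is not reached: |ε-closure| = 1 + 1 + 1 = 3
  (y|x)yyzxy — |ε-closure| equals the left operand's closure size = 3 (its accept is not ε-reachable, so the closure stops there)

3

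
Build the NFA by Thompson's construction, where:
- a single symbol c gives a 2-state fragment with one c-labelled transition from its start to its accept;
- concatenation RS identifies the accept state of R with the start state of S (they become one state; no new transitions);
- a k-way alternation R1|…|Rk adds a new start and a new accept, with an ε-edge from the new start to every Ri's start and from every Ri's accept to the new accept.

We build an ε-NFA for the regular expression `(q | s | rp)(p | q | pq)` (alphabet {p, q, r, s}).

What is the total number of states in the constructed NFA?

17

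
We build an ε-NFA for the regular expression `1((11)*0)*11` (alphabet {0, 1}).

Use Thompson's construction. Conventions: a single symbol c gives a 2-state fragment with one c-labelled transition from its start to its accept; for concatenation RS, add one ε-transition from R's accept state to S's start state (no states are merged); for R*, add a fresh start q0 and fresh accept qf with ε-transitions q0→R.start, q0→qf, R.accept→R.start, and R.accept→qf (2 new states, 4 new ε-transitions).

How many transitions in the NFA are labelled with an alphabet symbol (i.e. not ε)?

Recursing over subexpressions:
Each of the 6 symbol leaves contributes exactly 1 symbol transition.
  11 — 2 symbol transitions
  (11)* — 2 symbol transitions
  (11)*0 — 3 symbol transitions
  ((11)*0)* — 3 symbol transitions
  1((11)*0)*11 — 6 symbol transitions

6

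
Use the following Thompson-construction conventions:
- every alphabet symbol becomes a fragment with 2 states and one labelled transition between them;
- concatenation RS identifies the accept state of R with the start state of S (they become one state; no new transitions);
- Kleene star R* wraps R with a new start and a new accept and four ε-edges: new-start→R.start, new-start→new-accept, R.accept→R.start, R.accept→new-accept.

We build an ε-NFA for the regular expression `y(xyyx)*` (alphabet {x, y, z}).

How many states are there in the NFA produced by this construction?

Per subexpression:
Each of the 5 symbol leaves contributes a 2-state fragment.
  xyyx : 5 states
  (xyyx)* : 7 states
  y(xyyx)* : 8 states

8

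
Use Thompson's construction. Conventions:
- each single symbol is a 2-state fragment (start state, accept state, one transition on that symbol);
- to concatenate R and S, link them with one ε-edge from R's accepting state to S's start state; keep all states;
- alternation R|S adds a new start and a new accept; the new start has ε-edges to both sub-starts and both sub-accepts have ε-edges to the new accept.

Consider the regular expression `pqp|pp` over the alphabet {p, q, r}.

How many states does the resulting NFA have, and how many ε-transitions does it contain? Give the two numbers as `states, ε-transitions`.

12, 7

Bottom-up over the parse tree:
Each of the 5 symbol leaves contributes 2 states and 0 ε-transitions.
  pqp — 6 states, 2 ε-transitions
  pp — 4 states, 1 ε-transition
  pqp|pp — 12 states, 7 ε-transitions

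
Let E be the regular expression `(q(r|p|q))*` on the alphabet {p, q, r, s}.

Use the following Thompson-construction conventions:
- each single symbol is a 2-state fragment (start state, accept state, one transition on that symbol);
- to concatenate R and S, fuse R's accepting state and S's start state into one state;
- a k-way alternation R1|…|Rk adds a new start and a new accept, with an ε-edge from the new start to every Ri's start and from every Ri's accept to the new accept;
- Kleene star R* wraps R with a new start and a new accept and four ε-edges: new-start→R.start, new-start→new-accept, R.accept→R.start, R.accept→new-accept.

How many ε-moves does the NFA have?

10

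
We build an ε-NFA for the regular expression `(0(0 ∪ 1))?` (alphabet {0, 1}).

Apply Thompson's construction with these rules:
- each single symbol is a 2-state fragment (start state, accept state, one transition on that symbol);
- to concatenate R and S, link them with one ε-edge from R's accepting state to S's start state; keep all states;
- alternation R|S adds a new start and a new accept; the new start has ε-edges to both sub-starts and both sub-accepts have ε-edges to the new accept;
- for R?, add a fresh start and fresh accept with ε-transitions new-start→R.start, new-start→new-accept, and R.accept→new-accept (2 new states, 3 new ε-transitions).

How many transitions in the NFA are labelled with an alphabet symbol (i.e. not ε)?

Building bottom-up:
Each of the 3 symbol leaves contributes exactly 1 symbol transition.
  0 ∪ 1 = 2 symbol transitions
  0(0 ∪ 1) = 3 symbol transitions
  (0(0 ∪ 1))? = 3 symbol transitions

3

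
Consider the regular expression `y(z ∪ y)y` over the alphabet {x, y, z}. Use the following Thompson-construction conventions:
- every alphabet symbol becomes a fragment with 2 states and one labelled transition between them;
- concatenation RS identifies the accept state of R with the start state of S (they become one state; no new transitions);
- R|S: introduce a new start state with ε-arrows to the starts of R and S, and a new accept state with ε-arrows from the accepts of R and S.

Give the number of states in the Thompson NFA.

Recursing over subexpressions:
Each of the 4 symbol leaves contributes a 2-state fragment.
  z ∪ y — 6 states
  y(z ∪ y)y — 8 states

8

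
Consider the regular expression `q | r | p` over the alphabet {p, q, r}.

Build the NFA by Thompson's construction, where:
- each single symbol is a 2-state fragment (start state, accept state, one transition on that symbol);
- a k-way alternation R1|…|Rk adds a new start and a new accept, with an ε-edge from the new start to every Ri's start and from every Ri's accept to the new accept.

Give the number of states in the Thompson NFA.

By structural recursion:
Each of the 3 symbol leaves contributes a 2-state fragment.
  q | r | p = 8 states

8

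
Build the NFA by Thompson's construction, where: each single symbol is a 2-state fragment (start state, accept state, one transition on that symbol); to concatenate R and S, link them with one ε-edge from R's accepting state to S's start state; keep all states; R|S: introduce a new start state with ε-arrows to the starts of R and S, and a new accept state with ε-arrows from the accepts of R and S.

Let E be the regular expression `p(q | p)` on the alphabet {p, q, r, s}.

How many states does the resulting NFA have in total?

Bottom-up over the parse tree:
Each of the 3 symbol leaves contributes a 2-state fragment.
  q | p : 6 states
  p(q | p) : 8 states

8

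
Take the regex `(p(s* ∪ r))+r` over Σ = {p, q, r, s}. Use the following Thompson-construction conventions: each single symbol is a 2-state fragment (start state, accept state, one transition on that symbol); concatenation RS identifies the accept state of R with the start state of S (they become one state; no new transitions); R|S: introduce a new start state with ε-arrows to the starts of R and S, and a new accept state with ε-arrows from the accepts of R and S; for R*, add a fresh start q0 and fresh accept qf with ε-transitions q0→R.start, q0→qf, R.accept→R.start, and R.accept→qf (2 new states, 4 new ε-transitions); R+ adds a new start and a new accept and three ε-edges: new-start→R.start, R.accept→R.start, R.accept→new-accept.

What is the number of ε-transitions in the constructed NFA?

11

Bottom-up over the parse tree:
Each of the 4 symbol leaves contributes 0 ε-transitions.
  s* : 4 ε-transitions
  s* ∪ r : 8 ε-transitions
  p(s* ∪ r) : 8 ε-transitions
  (p(s* ∪ r))+ : 11 ε-transitions
  (p(s* ∪ r))+r : 11 ε-transitions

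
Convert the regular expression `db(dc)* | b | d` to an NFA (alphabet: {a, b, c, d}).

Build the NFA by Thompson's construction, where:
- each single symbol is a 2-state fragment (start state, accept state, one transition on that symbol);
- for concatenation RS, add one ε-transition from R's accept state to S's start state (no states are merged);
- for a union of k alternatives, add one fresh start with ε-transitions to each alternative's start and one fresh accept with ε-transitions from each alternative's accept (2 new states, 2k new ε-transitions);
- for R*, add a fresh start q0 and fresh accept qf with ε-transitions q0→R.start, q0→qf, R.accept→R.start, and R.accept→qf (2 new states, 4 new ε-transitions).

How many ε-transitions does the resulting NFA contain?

By structural recursion:
Each of the 6 symbol leaves contributes 0 ε-transitions.
  dc — 1 ε-transition
  (dc)* — 5 ε-transitions
  db(dc)* — 7 ε-transitions
  db(dc)* | b | d — 13 ε-transitions

13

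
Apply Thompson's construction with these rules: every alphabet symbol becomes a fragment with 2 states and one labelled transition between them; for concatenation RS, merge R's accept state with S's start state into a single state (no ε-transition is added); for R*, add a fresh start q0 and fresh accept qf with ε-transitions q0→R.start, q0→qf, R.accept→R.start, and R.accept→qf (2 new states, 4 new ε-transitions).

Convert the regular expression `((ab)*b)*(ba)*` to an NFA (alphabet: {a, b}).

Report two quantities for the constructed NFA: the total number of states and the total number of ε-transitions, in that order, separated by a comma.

Recursing over subexpressions:
Each of the 5 symbol leaves contributes 2 states and 0 ε-transitions.
  ab → 3 states, 0 ε-transitions
  (ab)* → 5 states, 4 ε-transitions
  (ab)*b → 6 states, 4 ε-transitions
  ((ab)*b)* → 8 states, 8 ε-transitions
  ba → 3 states, 0 ε-transitions
  (ba)* → 5 states, 4 ε-transitions
  ((ab)*b)*(ba)* → 12 states, 12 ε-transitions

12, 12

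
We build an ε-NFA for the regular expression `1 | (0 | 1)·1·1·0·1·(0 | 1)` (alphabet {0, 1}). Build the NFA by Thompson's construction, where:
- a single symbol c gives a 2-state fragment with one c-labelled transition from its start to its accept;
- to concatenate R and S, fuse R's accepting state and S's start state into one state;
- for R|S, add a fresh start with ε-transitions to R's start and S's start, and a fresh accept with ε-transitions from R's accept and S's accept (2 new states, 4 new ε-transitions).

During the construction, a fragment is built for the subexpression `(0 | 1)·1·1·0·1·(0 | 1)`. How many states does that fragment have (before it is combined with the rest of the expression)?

15

Fragment for `(0 | 1)·1·1·0·1·(0 | 1)`:
Each of the 8 symbol leaves contributes a 2-state fragment.
  0 | 1 = 6 states
  0 | 1 = 6 states
  (0 | 1)·1·1·0·1·(0 | 1) = 15 states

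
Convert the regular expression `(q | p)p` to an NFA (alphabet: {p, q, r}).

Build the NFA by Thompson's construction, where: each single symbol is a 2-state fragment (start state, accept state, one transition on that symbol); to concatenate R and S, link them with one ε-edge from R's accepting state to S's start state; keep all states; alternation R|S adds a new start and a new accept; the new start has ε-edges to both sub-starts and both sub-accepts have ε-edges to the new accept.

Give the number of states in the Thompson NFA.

Recursing over subexpressions:
Each of the 3 symbol leaves contributes a 2-state fragment.
  q | p → 6 states
  (q | p)p → 8 states

8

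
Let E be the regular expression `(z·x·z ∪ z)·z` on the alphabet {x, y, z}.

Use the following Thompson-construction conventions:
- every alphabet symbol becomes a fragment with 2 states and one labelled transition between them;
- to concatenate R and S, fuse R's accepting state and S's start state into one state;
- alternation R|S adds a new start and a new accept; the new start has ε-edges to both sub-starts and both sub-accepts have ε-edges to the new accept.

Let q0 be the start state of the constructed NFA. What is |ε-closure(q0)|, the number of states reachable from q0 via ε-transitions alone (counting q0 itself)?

Work bottom-up. For each fragment F, track |ε-closure(F.start)| and whether F's accept lies in that closure (i.e. whether F accepts ε). A single-symbol fragment has closure size 1 and does not accept ε.
  z·x·z — same as the first factor's closure: |closure| = 1
  z·x·z ∪ z — new start ε-reaches every alternative's start; none of them accept ε, so the new accept is not reached: |closure| = 1 + 1 + 1 = 3
  (z·x·z ∪ z)·z — same as the first factor's closure: |closure| = 3

3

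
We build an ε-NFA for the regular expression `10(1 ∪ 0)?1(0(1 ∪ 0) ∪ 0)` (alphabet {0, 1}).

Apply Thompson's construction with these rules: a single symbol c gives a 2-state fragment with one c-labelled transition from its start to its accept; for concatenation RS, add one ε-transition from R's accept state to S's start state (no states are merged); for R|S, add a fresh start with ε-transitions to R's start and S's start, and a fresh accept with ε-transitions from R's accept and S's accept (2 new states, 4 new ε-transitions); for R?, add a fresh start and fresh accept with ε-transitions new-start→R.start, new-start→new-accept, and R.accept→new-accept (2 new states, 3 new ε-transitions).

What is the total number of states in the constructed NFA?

26

Per subexpression:
Each of the 9 symbol leaves contributes a 2-state fragment.
  1 ∪ 0 — 6 states
  (1 ∪ 0)? — 8 states
  1 ∪ 0 — 6 states
  0(1 ∪ 0) — 8 states
  0(1 ∪ 0) ∪ 0 — 12 states
  10(1 ∪ 0)?1(0(1 ∪ 0) ∪ 0) — 26 states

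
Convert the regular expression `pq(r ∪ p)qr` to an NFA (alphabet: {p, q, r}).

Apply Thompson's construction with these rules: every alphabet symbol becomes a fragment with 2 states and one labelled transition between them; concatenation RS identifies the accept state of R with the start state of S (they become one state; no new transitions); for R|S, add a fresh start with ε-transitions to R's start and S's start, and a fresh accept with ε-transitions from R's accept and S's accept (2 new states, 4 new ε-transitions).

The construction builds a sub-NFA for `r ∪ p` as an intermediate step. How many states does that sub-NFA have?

Fragment for `r ∪ p`:
Each of the 2 symbol leaves contributes a 2-state fragment.
  r ∪ p = 6 states

6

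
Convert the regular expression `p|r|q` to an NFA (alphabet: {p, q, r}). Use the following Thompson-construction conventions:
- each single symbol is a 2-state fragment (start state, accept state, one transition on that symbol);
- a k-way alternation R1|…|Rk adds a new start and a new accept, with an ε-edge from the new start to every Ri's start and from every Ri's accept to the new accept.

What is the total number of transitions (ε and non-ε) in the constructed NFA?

Per subexpression:
Each of the 3 symbol leaves contributes 1 transition (1 symbol, 0 ε).
  p|r|q : 9 transitions (3 symbol, 6 ε)

9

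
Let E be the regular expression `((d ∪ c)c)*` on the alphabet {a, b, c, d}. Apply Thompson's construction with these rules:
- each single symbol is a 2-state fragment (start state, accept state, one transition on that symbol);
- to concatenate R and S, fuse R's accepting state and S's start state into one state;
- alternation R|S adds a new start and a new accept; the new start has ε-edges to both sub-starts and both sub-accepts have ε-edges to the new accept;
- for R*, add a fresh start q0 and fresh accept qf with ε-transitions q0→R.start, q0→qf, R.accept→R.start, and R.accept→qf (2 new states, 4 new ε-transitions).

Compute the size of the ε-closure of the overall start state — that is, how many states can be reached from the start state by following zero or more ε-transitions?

5

Compute the ε-closure size of each fragment's start state recursively; a symbol fragment's start has no outgoing ε-edge, so its closure is just itself (size 1).
  d ∪ c → |closure| = 1 + 1 + 1 = 3 (the new accept is not ε-reachable since no branch accepts ε)
  (d ∪ c)c → |closure| equals the left operand's closure size = 3 (its accept is not ε-reachable, so the closure stops there)
  ((d ∪ c)c)* → new start has ε-edges to the inner start and to the new accept, so |closure| = 2 + 3 = 5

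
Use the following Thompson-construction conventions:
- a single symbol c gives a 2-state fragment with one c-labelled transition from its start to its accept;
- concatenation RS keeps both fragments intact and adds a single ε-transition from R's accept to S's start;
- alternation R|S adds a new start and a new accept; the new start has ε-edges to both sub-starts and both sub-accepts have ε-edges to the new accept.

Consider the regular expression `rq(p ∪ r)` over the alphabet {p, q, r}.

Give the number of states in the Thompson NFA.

By structural recursion:
Each of the 4 symbol leaves contributes a 2-state fragment.
  p ∪ r : 6 states
  rq(p ∪ r) : 10 states

10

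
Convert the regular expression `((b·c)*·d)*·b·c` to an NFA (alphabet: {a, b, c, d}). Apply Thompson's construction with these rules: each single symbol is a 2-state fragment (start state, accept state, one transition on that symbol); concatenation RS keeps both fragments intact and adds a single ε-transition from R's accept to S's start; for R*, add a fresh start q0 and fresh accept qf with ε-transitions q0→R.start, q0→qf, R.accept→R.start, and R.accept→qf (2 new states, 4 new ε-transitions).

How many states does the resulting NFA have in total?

14

Recursing over subexpressions:
Each of the 5 symbol leaves contributes a 2-state fragment.
  b·c → 4 states
  (b·c)* → 6 states
  (b·c)*·d → 8 states
  ((b·c)*·d)* → 10 states
  ((b·c)*·d)*·b·c → 14 states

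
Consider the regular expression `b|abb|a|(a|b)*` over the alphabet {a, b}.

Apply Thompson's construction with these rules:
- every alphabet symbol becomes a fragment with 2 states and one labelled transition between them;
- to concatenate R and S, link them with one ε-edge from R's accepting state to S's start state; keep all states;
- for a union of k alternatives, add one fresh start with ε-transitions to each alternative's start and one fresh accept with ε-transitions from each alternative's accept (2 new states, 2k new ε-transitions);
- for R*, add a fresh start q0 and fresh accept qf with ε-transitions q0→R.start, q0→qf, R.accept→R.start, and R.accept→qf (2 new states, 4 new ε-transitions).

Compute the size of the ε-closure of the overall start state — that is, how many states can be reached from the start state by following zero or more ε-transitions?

10

Work bottom-up. For each fragment F, track |ε-closure(F.start)| and whether F's accept lies in that closure (i.e. whether F accepts ε). A single-symbol fragment has closure size 1 and does not accept ε.
  abb — |closure| equals the left operand's closure size = 1 (its accept is not ε-reachable, so the closure stops there)
  a|b — new start ε-reaches every alternative's start; none of them accept ε, so the new accept is not reached: |closure| = 1 + 1 + 1 = 3
  (a|b)* — |closure| = 1 (new start) + 3 (body) + 1 (new accept) = 5
  b|abb|a|(a|b)* — new start ε-reaches every alternative's start; at least one alternative accepts ε, so the union's new accept is reached too: |closure| = 1 + 1 + 1 + 1 + 5 + 1 = 10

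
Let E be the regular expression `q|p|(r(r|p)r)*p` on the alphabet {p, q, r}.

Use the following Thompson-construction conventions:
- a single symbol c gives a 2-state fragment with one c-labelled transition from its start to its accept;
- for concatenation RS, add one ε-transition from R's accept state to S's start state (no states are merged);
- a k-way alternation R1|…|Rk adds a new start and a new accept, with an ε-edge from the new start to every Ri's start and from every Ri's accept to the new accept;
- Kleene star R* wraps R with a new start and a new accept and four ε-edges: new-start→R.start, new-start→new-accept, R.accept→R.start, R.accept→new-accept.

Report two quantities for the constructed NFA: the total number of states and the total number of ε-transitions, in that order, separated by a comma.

20, 17

Recursing over subexpressions:
Each of the 7 symbol leaves contributes 2 states and 0 ε-transitions.
  r|p — 6 states, 4 ε-transitions
  r(r|p)r — 10 states, 6 ε-transitions
  (r(r|p)r)* — 12 states, 10 ε-transitions
  (r(r|p)r)*p — 14 states, 11 ε-transitions
  q|p|(r(r|p)r)*p — 20 states, 17 ε-transitions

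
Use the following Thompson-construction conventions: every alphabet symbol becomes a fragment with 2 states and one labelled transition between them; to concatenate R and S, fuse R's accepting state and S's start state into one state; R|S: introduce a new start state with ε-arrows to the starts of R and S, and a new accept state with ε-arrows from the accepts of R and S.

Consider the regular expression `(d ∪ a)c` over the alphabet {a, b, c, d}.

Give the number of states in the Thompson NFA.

Bottom-up over the parse tree:
Each of the 3 symbol leaves contributes a 2-state fragment.
  d ∪ a → 6 states
  (d ∪ a)c → 7 states

7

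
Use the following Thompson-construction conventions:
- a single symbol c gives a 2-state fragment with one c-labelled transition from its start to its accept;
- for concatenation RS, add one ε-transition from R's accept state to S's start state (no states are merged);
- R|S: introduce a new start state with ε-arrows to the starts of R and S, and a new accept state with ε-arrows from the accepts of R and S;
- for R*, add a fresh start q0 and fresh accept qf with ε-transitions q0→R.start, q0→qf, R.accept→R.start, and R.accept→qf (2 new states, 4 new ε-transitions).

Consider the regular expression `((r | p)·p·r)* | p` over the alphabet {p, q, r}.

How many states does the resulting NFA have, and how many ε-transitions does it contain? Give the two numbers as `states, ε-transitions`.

16, 14

Building bottom-up:
Each of the 5 symbol leaves contributes 2 states and 0 ε-transitions.
  r | p — 6 states, 4 ε-transitions
  (r | p)·p·r — 10 states, 6 ε-transitions
  ((r | p)·p·r)* — 12 states, 10 ε-transitions
  ((r | p)·p·r)* | p — 16 states, 14 ε-transitions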